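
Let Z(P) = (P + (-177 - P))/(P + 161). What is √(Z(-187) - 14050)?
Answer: I*√9493198/26 ≈ 118.5*I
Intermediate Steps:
Z(P) = -177/(161 + P)
√(Z(-187) - 14050) = √(-177/(161 - 187) - 14050) = √(-177/(-26) - 14050) = √(-177*(-1/26) - 14050) = √(177/26 - 14050) = √(-365123/26) = I*√9493198/26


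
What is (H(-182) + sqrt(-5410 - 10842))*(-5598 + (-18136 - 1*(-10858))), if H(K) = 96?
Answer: -1236096 - 25752*I*sqrt(4063) ≈ -1.2361e+6 - 1.6415e+6*I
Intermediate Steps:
(H(-182) + sqrt(-5410 - 10842))*(-5598 + (-18136 - 1*(-10858))) = (96 + sqrt(-5410 - 10842))*(-5598 + (-18136 - 1*(-10858))) = (96 + sqrt(-16252))*(-5598 + (-18136 + 10858)) = (96 + 2*I*sqrt(4063))*(-5598 - 7278) = (96 + 2*I*sqrt(4063))*(-12876) = -1236096 - 25752*I*sqrt(4063)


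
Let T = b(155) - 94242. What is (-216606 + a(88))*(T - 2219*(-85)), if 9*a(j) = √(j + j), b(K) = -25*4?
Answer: -20420097438 + 377092*√11/9 ≈ -2.0420e+10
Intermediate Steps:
b(K) = -100
a(j) = √2*√j/9 (a(j) = √(j + j)/9 = √(2*j)/9 = (√2*√j)/9 = √2*√j/9)
T = -94342 (T = -100 - 94242 = -94342)
(-216606 + a(88))*(T - 2219*(-85)) = (-216606 + √2*√88/9)*(-94342 - 2219*(-85)) = (-216606 + √2*(2*√22)/9)*(-94342 + 188615) = (-216606 + 4*√11/9)*94273 = -20420097438 + 377092*√11/9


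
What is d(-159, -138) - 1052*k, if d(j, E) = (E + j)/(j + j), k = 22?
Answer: -2453165/106 ≈ -23143.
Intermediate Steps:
d(j, E) = (E + j)/(2*j) (d(j, E) = (E + j)/((2*j)) = (E + j)*(1/(2*j)) = (E + j)/(2*j))
d(-159, -138) - 1052*k = (½)*(-138 - 159)/(-159) - 1052*22 = (½)*(-1/159)*(-297) - 23144 = 99/106 - 23144 = -2453165/106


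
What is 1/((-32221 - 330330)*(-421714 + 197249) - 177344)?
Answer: 1/81379832871 ≈ 1.2288e-11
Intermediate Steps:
1/((-32221 - 330330)*(-421714 + 197249) - 177344) = 1/(-362551*(-224465) - 177344) = 1/(81380010215 - 177344) = 1/81379832871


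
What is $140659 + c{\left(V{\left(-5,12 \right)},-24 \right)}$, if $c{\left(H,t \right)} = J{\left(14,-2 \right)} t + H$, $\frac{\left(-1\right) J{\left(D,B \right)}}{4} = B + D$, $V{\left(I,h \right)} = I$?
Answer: $141806$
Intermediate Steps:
$J{\left(D,B \right)} = - 4 B - 4 D$ ($J{\left(D,B \right)} = - 4 \left(B + D\right) = - 4 B - 4 D$)
$c{\left(H,t \right)} = H - 48 t$ ($c{\left(H,t \right)} = \left(\left(-4\right) \left(-2\right) - 56\right) t + H = \left(8 - 56\right) t + H = - 48 t + H = H - 48 t$)
$140659 + c{\left(V{\left(-5,12 \right)},-24 \right)} = 140659 - -1147 = 140659 + \left(-5 + 1152\right) = 140659 + 1147 = 141806$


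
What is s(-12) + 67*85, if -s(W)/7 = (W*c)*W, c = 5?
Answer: 655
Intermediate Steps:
s(W) = -35*W² (s(W) = -7*W*5*W = -7*5*W*W = -35*W²)
s(-12) + 67*85 = -35*(-12)² + 67*85 = -35*144 + 5695 = -5040 + 5695 = 655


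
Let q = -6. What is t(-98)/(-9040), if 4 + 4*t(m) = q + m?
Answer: 27/9040 ≈ 0.0029867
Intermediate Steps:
t(m) = -5/2 + m/4 (t(m) = -1 + (-6 + m)/4 = -1 + (-3/2 + m/4) = -5/2 + m/4)
t(-98)/(-9040) = (-5/2 + (¼)*(-98))/(-9040) = (-5/2 - 49/2)*(-1/9040) = -27*(-1/9040) = 27/9040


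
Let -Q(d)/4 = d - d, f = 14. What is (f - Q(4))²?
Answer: 196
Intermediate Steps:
Q(d) = 0 (Q(d) = -4*(d - d) = -4*0 = 0)
(f - Q(4))² = (14 - 1*0)² = (14 + 0)² = 14² = 196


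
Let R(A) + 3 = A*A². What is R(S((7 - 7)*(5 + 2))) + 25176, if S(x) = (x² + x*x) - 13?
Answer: 22976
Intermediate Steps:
S(x) = -13 + 2*x² (S(x) = (x² + x²) - 13 = 2*x² - 13 = -13 + 2*x²)
R(A) = -3 + A³ (R(A) = -3 + A*A² = -3 + A³)
R(S((7 - 7)*(5 + 2))) + 25176 = (-3 + (-13 + 2*((7 - 7)*(5 + 2))²)³) + 25176 = (-3 + (-13 + 2*(0*7)²)³) + 25176 = (-3 + (-13 + 2*0²)³) + 25176 = (-3 + (-13 + 2*0)³) + 25176 = (-3 + (-13 + 0)³) + 25176 = (-3 + (-13)³) + 25176 = (-3 - 2197) + 25176 = -2200 + 25176 = 22976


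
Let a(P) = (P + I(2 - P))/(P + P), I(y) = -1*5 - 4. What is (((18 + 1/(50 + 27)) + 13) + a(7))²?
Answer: 5650129/5929 ≈ 952.96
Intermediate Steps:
I(y) = -9 (I(y) = -5 - 4 = -9)
a(P) = (-9 + P)/(2*P) (a(P) = (P - 9)/(P + P) = (-9 + P)/((2*P)) = (-9 + P)*(1/(2*P)) = (-9 + P)/(2*P))
(((18 + 1/(50 + 27)) + 13) + a(7))² = (((18 + 1/(50 + 27)) + 13) + (½)*(-9 + 7)/7)² = (((18 + 1/77) + 13) + (½)*(⅐)*(-2))² = (((18 + 1/77) + 13) - ⅐)² = ((1387/77 + 13) - ⅐)² = (2388/77 - ⅐)² = (2377/77)² = 5650129/5929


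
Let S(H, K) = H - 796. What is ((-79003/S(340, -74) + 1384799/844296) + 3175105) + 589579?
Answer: 10065741794089/2673604 ≈ 3.7649e+6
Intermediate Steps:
S(H, K) = -796 + H
((-79003/S(340, -74) + 1384799/844296) + 3175105) + 589579 = ((-79003/(-796 + 340) + 1384799/844296) + 3175105) + 589579 = ((-79003/(-456) + 1384799*(1/844296)) + 3175105) + 589579 = ((-79003*(-1/456) + 1384799/844296) + 3175105) + 589579 = ((79003/456 + 1384799/844296) + 3175105) + 589579 = (467592953/2673604 + 3175105) + 589579 = 8489441021373/2673604 + 589579 = 10065741794089/2673604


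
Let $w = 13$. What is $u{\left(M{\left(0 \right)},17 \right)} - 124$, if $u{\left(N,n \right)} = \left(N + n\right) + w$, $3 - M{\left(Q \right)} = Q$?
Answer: $-91$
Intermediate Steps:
$M{\left(Q \right)} = 3 - Q$
$u{\left(N,n \right)} = 13 + N + n$ ($u{\left(N,n \right)} = \left(N + n\right) + 13 = 13 + N + n$)
$u{\left(M{\left(0 \right)},17 \right)} - 124 = \left(13 + \left(3 - 0\right) + 17\right) - 124 = \left(13 + \left(3 + 0\right) + 17\right) - 124 = \left(13 + 3 + 17\right) - 124 = 33 - 124 = -91$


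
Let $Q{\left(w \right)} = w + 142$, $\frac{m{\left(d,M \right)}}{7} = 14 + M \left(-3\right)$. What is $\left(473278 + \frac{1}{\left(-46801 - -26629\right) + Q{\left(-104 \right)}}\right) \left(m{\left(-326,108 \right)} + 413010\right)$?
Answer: $\frac{1957442917740420}{10067} \approx 1.9444 \cdot 10^{11}$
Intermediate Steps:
$m{\left(d,M \right)} = 98 - 21 M$ ($m{\left(d,M \right)} = 7 \left(14 + M \left(-3\right)\right) = 7 \left(14 - 3 M\right) = 98 - 21 M$)
$Q{\left(w \right)} = 142 + w$
$\left(473278 + \frac{1}{\left(-46801 - -26629\right) + Q{\left(-104 \right)}}\right) \left(m{\left(-326,108 \right)} + 413010\right) = \left(473278 + \frac{1}{\left(-46801 - -26629\right) + \left(142 - 104\right)}\right) \left(\left(98 - 2268\right) + 413010\right) = \left(473278 + \frac{1}{\left(-46801 + 26629\right) + 38}\right) \left(\left(98 - 2268\right) + 413010\right) = \left(473278 + \frac{1}{-20172 + 38}\right) \left(-2170 + 413010\right) = \left(473278 + \frac{1}{-20134}\right) 410840 = \left(473278 - \frac{1}{20134}\right) 410840 = \frac{9528979251}{20134} \cdot 410840 = \frac{1957442917740420}{10067}$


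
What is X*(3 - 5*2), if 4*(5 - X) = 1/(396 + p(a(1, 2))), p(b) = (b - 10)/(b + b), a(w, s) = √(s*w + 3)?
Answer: -44012479/1257658 + 7*√5/628829 ≈ -34.996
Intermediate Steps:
a(w, s) = √(3 + s*w)
p(b) = (-10 + b)/(2*b) (p(b) = (-10 + b)/((2*b)) = (-10 + b)*(1/(2*b)) = (-10 + b)/(2*b))
X = 5 - 1/(4*(396 + √5*(-10 + √5)/10)) (X = 5 - 1/(4*(396 + (-10 + √(3 + 2*1))/(2*(√(3 + 2*1))))) = 5 - 1/(4*(396 + (-10 + √(3 + 2))/(2*(√(3 + 2))))) = 5 - 1/(4*(396 + (-10 + √5)/(2*(√5)))) = 5 - 1/(4*(396 + (√5/5)*(-10 + √5)/2)) = 5 - 1/(4*(396 + √5*(-10 + √5)/10)) ≈ 4.9994)
X*(3 - 5*2) = (6287497/1257658 - √5/628829)*(3 - 5*2) = (6287497/1257658 - √5/628829)*(3 - 10) = (6287497/1257658 - √5/628829)*(-7) = -44012479/1257658 + 7*√5/628829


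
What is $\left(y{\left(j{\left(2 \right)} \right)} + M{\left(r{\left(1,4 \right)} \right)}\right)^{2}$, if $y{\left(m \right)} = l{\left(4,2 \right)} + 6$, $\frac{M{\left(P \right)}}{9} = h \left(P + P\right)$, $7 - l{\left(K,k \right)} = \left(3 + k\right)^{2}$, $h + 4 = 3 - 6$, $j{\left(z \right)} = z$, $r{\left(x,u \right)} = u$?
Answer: $266256$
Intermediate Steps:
$h = -7$ ($h = -4 + \left(3 - 6\right) = -4 - 3 = -7$)
$l{\left(K,k \right)} = 7 - \left(3 + k\right)^{2}$
$M{\left(P \right)} = - 126 P$ ($M{\left(P \right)} = 9 \left(- 7 \left(P + P\right)\right) = 9 \left(- 7 \cdot 2 P\right) = 9 \left(- 14 P\right) = - 126 P$)
$y{\left(m \right)} = -12$ ($y{\left(m \right)} = \left(7 - \left(3 + 2\right)^{2}\right) + 6 = \left(7 - 5^{2}\right) + 6 = \left(7 - 25\right) + 6 = -18 + 6 = -12$)
$\left(y{\left(j{\left(2 \right)} \right)} + M{\left(r{\left(1,4 \right)} \right)}\right)^{2} = \left(-12 - 504\right)^{2} = \left(-516\right)^{2} = 266256$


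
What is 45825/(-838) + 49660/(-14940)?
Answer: -36312029/625986 ≈ -58.008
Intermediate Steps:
45825/(-838) + 49660/(-14940) = 45825*(-1/838) + 49660*(-1/14940) = -45825/838 - 2483/747 = -36312029/625986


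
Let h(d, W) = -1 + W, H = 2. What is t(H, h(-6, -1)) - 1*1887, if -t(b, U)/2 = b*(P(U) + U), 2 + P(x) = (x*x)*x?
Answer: -1839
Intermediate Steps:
P(x) = -2 + x³ (P(x) = -2 + (x*x)*x = -2 + x²*x = -2 + x³)
t(b, U) = -2*b*(-2 + U + U³) (t(b, U) = -2*b*((-2 + U³) + U) = -2*b*(-2 + U + U³))
t(H, h(-6, -1)) - 1*1887 = 2*2*(2 - (-1 - 1) - (-1 - 1)³) - 1*1887 = 2*2*(2 - 1*(-2) - 1*(-2)³) - 1887 = 2*2*(2 + 2 - 1*(-8)) - 1887 = 2*2*(2 + 2 + 8) - 1887 = 2*2*12 - 1887 = 48 - 1887 = -1839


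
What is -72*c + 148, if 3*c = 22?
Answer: -380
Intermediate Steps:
c = 22/3 (c = (⅓)*22 = 22/3 ≈ 7.3333)
-72*c + 148 = -72*22/3 + 148 = -528 + 148 = -380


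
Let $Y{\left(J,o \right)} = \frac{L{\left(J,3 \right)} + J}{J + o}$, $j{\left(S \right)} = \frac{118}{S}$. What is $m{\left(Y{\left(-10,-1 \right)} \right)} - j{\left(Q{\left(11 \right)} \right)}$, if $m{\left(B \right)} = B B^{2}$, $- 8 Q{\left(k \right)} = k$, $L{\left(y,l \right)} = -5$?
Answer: $\frac{117599}{1331} \approx 88.354$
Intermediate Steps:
$Q{\left(k \right)} = - \frac{k}{8}$
$Y{\left(J,o \right)} = \frac{-5 + J}{J + o}$
$m{\left(B \right)} = B^{3}$
$m{\left(Y{\left(-10,-1 \right)} \right)} - j{\left(Q{\left(11 \right)} \right)} = \left(\frac{-5 - 10}{-10 - 1}\right)^{3} - \frac{118}{\left(- \frac{1}{8}\right) 11} = \left(\frac{1}{-11} \left(-15\right)\right)^{3} - \frac{118}{- \frac{11}{8}} = \left(\left(- \frac{1}{11}\right) \left(-15\right)\right)^{3} - 118 \left(- \frac{8}{11}\right) = \left(\frac{15}{11}\right)^{3} - - \frac{944}{11} = \frac{3375}{1331} + \frac{944}{11} = \frac{117599}{1331}$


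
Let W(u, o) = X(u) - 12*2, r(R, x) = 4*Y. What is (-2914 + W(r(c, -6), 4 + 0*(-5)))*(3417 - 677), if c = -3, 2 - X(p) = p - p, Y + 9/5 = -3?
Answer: -8044640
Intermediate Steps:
Y = -24/5 (Y = -9/5 - 3 = -24/5 ≈ -4.8000)
X(p) = 2 (X(p) = 2 - (p - p) = 2 - 1*0 = 2 + 0 = 2)
r(R, x) = -96/5 (r(R, x) = 4*(-24/5) = -96/5)
W(u, o) = -22 (W(u, o) = 2 - 12*2 = 2 - 1*24 = 2 - 24 = -22)
(-2914 + W(r(c, -6), 4 + 0*(-5)))*(3417 - 677) = (-2914 - 22)*(3417 - 677) = -2936*2740 = -8044640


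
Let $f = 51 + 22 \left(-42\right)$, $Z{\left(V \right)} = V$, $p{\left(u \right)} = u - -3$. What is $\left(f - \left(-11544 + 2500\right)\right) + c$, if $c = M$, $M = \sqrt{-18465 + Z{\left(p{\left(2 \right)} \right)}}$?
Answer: $8171 + 2 i \sqrt{4615} \approx 8171.0 + 135.87 i$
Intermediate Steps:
$p{\left(u \right)} = 3 + u$ ($p{\left(u \right)} = u + 3 = 3 + u$)
$f = -873$ ($f = 51 - 924 = -873$)
$M = 2 i \sqrt{4615}$ ($M = \sqrt{-18465 + \left(3 + 2\right)} = \sqrt{-18465 + 5} = \sqrt{-18460} = 2 i \sqrt{4615} \approx 135.87 i$)
$c = 2 i \sqrt{4615} \approx 135.87 i$
$\left(f - \left(-11544 + 2500\right)\right) + c = \left(-873 - \left(-11544 + 2500\right)\right) + 2 i \sqrt{4615} = \left(-873 - -9044\right) + 2 i \sqrt{4615} = \left(-873 + 9044\right) + 2 i \sqrt{4615} = 8171 + 2 i \sqrt{4615}$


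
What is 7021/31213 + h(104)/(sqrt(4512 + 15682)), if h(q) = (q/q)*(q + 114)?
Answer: 1003/4459 + 109*sqrt(20194)/10097 ≈ 1.7590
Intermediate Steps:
h(q) = 114 + q (h(q) = 1*(114 + q) = 114 + q)
7021/31213 + h(104)/(sqrt(4512 + 15682)) = 7021/31213 + (114 + 104)/(sqrt(4512 + 15682)) = 7021*(1/31213) + 218/(sqrt(20194)) = 1003/4459 + 218*(sqrt(20194)/20194) = 1003/4459 + 109*sqrt(20194)/10097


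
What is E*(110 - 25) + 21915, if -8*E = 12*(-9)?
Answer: 46125/2 ≈ 23063.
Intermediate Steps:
E = 27/2 (E = -3*(-9)/2 = -1/8*(-108) = 27/2 ≈ 13.500)
E*(110 - 25) + 21915 = 27*(110 - 25)/2 + 21915 = (27/2)*85 + 21915 = 2295/2 + 21915 = 46125/2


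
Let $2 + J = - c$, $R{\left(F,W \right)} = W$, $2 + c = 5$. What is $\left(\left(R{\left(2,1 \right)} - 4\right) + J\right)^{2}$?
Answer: $64$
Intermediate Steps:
$c = 3$ ($c = -2 + 5 = 3$)
$J = -5$ ($J = -2 - 3 = -5$)
$\left(\left(R{\left(2,1 \right)} - 4\right) + J\right)^{2} = \left(\left(1 - 4\right) - 5\right)^{2} = \left(-3 - 5\right)^{2} = \left(-8\right)^{2} = 64$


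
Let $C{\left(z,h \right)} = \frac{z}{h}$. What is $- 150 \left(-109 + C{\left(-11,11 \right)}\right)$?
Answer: $16500$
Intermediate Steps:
$- 150 \left(-109 + C{\left(-11,11 \right)}\right) = - 150 \left(-109 - \frac{11}{11}\right) = - 150 \left(-109 - 1\right) = \left(-150\right) \left(-110\right) = 16500$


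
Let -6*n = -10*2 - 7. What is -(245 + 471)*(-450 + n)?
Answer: 318978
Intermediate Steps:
n = 9/2 (n = -(-10*2 - 7)/6 = -(-20 - 7)/6 = -1/6*(-27) = 9/2 ≈ 4.5000)
-(245 + 471)*(-450 + n) = -(245 + 471)*(-450 + 9/2) = -716*(-891)/2 = -1*(-318978) = 318978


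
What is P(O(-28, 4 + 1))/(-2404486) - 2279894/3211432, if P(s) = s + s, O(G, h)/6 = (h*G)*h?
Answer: -194821327703/275780117284 ≈ -0.70644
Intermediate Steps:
O(G, h) = 6*G*h² (O(G, h) = 6*((h*G)*h) = 6*((G*h)*h) = 6*(G*h²) = 6*G*h²)
P(s) = 2*s
P(O(-28, 4 + 1))/(-2404486) - 2279894/3211432 = (2*(6*(-28)*(4 + 1)²))/(-2404486) - 2279894/3211432 = (2*(6*(-28)*5²))*(-1/2404486) - 2279894*1/3211432 = (2*(6*(-28)*25))*(-1/2404486) - 1139947/1605716 = (2*(-4200))*(-1/2404486) - 1139947/1605716 = -8400*(-1/2404486) - 1139947/1605716 = 600/171749 - 1139947/1605716 = -194821327703/275780117284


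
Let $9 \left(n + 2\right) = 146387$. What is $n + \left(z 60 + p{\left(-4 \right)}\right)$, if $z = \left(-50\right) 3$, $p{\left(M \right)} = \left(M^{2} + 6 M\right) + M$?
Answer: $\frac{65261}{9} \approx 7251.2$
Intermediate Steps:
$n = \frac{146369}{9}$ ($n = -2 + \frac{1}{9} \cdot 146387 = -2 + \frac{146387}{9} = \frac{146369}{9} \approx 16263.0$)
$p{\left(M \right)} = M^{2} + 7 M$
$z = -150$
$n + \left(z 60 + p{\left(-4 \right)}\right) = \frac{146369}{9} - \left(9000 + 4 \left(7 - 4\right)\right) = \frac{146369}{9} - 9012 = \frac{65261}{9}$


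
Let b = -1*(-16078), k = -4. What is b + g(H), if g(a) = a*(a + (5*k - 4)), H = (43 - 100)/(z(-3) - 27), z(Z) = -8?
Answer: 19650919/1225 ≈ 16042.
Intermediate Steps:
H = 57/35 (H = (43 - 100)/(-8 - 27) = -57/(-35) = -57*(-1/35) = 57/35 ≈ 1.6286)
b = 16078
g(a) = a*(-24 + a) (g(a) = a*(a + (5*(-4) - 4)) = a*(a + (-20 - 4)) = a*(a - 24) = a*(-24 + a))
b + g(H) = 16078 + 57*(-24 + 57/35)/35 = 16078 + (57/35)*(-783/35) = 16078 - 44631/1225 = 19650919/1225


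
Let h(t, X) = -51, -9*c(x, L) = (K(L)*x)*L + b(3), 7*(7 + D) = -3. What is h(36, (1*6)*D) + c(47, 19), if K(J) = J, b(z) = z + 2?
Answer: -17431/9 ≈ -1936.8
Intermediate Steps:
b(z) = 2 + z
D = -52/7 (D = -7 + (⅐)*(-3) = -7 - 3/7 = -52/7 ≈ -7.4286)
c(x, L) = -5/9 - x*L²/9 (c(x, L) = -((L*x)*L + (2 + 3))/9 = -(x*L² + 5)/9 = -(5 + x*L²)/9 = -5/9 - x*L²/9)
h(36, (1*6)*D) + c(47, 19) = -51 + (-5/9 - ⅑*47*19²) = -51 + (-5/9 - ⅑*47*361) = -51 + (-5/9 - 16967/9) = -51 - 16972/9 = -17431/9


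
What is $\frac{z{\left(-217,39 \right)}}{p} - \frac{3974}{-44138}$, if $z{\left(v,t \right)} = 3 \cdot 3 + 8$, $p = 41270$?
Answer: $\frac{82378663}{910787630} \approx 0.090448$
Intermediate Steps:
$z{\left(v,t \right)} = 17$ ($z{\left(v,t \right)} = 9 + 8 = 17$)
$\frac{z{\left(-217,39 \right)}}{p} - \frac{3974}{-44138} = \frac{17}{41270} - \frac{3974}{-44138} = 17 \cdot \frac{1}{41270} - - \frac{1987}{22069} = \frac{17}{41270} + \frac{1987}{22069} = \frac{82378663}{910787630}$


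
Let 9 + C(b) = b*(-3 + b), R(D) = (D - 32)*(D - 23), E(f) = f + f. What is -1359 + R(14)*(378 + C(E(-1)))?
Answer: 60039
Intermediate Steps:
E(f) = 2*f
R(D) = (-32 + D)*(-23 + D)
C(b) = -9 + b*(-3 + b)
-1359 + R(14)*(378 + C(E(-1))) = -1359 + (736 + 14**2 - 55*14)*(378 + (-9 + (2*(-1))**2 - 6*(-1))) = -1359 + (736 + 196 - 770)*(378 + (-9 + (-2)**2 - 3*(-2))) = -1359 + 162*(378 + (-9 + 4 + 6)) = -1359 + 162*(378 + 1) = -1359 + 162*379 = -1359 + 61398 = 60039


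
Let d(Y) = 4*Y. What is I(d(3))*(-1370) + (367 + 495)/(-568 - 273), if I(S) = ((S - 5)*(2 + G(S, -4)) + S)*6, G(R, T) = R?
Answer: -760433062/841 ≈ -9.0420e+5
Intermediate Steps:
I(S) = 6*S + 6*(-5 + S)*(2 + S) (I(S) = ((S - 5)*(2 + S) + S)*6 = ((-5 + S)*(2 + S) + S)*6 = (S + (-5 + S)*(2 + S))*6 = 6*S + 6*(-5 + S)*(2 + S))
I(d(3))*(-1370) + (367 + 495)/(-568 - 273) = (-60 - 48*3 + 6*(4*3)²)*(-1370) + (367 + 495)/(-568 - 273) = (-60 - 12*12 + 6*12²)*(-1370) + 862/(-841) = (-60 - 144 + 6*144)*(-1370) + 862*(-1/841) = (-60 - 144 + 864)*(-1370) - 862/841 = 660*(-1370) - 862/841 = -904200 - 862/841 = -760433062/841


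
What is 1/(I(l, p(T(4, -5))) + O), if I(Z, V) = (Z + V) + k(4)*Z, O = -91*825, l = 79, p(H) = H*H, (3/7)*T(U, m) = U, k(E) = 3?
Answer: -9/672047 ≈ -1.3392e-5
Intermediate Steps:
T(U, m) = 7*U/3
p(H) = H²
O = -75075
I(Z, V) = V + 4*Z (I(Z, V) = (Z + V) + 3*Z = (V + Z) + 3*Z = V + 4*Z)
1/(I(l, p(T(4, -5))) + O) = 1/((((7/3)*4)² + 4*79) - 75075) = 1/(((28/3)² + 316) - 75075) = 1/((784/9 + 316) - 75075) = 1/(3628/9 - 75075) = 1/(-672047/9) = -9/672047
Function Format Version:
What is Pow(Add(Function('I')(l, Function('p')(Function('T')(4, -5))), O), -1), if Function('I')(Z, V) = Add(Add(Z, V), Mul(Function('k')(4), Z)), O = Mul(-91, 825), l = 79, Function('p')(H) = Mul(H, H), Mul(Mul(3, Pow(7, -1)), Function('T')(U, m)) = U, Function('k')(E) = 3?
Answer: Rational(-9, 672047) ≈ -1.3392e-5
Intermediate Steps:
Function('T')(U, m) = Mul(Rational(7, 3), U)
Function('p')(H) = Pow(H, 2)
O = -75075
Function('I')(Z, V) = Add(V, Mul(4, Z)) (Function('I')(Z, V) = Add(Add(Z, V), Mul(3, Z)) = Add(Add(V, Z), Mul(3, Z)) = Add(V, Mul(4, Z)))
Pow(Add(Function('I')(l, Function('p')(Function('T')(4, -5))), O), -1) = Pow(Add(Add(Pow(Mul(Rational(7, 3), 4), 2), Mul(4, 79)), -75075), -1) = Pow(Add(Add(Pow(Rational(28, 3), 2), 316), -75075), -1) = Pow(Add(Add(Rational(784, 9), 316), -75075), -1) = Pow(Add(Rational(3628, 9), -75075), -1) = Pow(Rational(-672047, 9), -1) = Rational(-9, 672047)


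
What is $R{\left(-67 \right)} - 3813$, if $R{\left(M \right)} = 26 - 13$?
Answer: $-3800$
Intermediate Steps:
$R{\left(M \right)} = 13$ ($R{\left(M \right)} = 26 - 13 = 13$)
$R{\left(-67 \right)} - 3813 = 13 - 3813 = -3800$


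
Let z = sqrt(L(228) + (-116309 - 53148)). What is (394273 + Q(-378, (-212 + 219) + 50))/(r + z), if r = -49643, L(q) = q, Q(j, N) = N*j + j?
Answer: -18484521407/2464596678 - 372349*I*sqrt(169229)/2464596678 ≈ -7.5 - 0.06215*I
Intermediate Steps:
Q(j, N) = j + N*j
z = I*sqrt(169229) (z = sqrt(228 + (-116309 - 53148)) = sqrt(228 - 169457) = sqrt(-169229) = I*sqrt(169229) ≈ 411.37*I)
(394273 + Q(-378, (-212 + 219) + 50))/(r + z) = (394273 - 378*(1 + ((-212 + 219) + 50)))/(-49643 + I*sqrt(169229)) = (394273 - 378*(1 + (7 + 50)))/(-49643 + I*sqrt(169229)) = (394273 - 378*(1 + 57))/(-49643 + I*sqrt(169229)) = (394273 - 378*58)/(-49643 + I*sqrt(169229)) = (394273 - 21924)/(-49643 + I*sqrt(169229)) = 372349/(-49643 + I*sqrt(169229))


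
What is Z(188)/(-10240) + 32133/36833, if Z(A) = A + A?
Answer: 39399089/47146240 ≈ 0.83568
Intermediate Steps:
Z(A) = 2*A
Z(188)/(-10240) + 32133/36833 = (2*188)/(-10240) + 32133/36833 = 376*(-1/10240) + 32133*(1/36833) = -47/1280 + 32133/36833 = 39399089/47146240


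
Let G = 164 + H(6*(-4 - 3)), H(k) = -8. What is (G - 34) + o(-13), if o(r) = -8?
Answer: 114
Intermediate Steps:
G = 156 (G = 164 - 8 = 156)
(G - 34) + o(-13) = (156 - 34) - 8 = 122 - 8 = 114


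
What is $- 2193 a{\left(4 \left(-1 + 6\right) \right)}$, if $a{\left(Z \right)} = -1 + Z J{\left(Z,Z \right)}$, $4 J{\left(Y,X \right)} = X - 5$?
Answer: $-162282$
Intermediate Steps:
$J{\left(Y,X \right)} = - \frac{5}{4} + \frac{X}{4}$ ($J{\left(Y,X \right)} = \frac{X - 5}{4} = \frac{-5 + X}{4} = - \frac{5}{4} + \frac{X}{4}$)
$a{\left(Z \right)} = -1 + Z \left(- \frac{5}{4} + \frac{Z}{4}\right)$
$- 2193 a{\left(4 \left(-1 + 6\right) \right)} = - 2193 \left(-1 + \frac{4 \left(-1 + 6\right) \left(-5 + 4 \left(-1 + 6\right)\right)}{4}\right) = - 2193 \left(-1 + \frac{4 \cdot 5 \left(-5 + 4 \cdot 5\right)}{4}\right) = - 2193 \left(-1 + \frac{1}{4} \cdot 20 \left(-5 + 20\right)\right) = - 2193 \left(-1 + \frac{1}{4} \cdot 20 \cdot 15\right) = - 2193 \left(-1 + 75\right) = \left(-2193\right) 74 = -162282$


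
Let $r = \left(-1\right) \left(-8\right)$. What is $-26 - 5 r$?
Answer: $-66$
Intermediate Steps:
$r = 8$
$-26 - 5 r = -26 - 40 = -66$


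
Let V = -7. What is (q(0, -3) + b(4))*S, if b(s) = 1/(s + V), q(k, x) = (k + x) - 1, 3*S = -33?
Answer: 143/3 ≈ 47.667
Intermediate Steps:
S = -11 (S = (⅓)*(-33) = -11)
q(k, x) = -1 + k + x
b(s) = 1/(-7 + s) (b(s) = 1/(s - 7) = 1/(-7 + s))
(q(0, -3) + b(4))*S = ((-1 + 0 - 3) + 1/(-7 + 4))*(-11) = (-4 + 1/(-3))*(-11) = (-4 - ⅓)*(-11) = -13/3*(-11) = 143/3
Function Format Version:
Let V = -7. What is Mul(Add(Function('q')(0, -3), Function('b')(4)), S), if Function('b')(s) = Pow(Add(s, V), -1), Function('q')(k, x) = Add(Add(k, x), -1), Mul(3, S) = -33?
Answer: Rational(143, 3) ≈ 47.667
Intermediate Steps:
S = -11 (S = Mul(Rational(1, 3), -33) = -11)
Function('q')(k, x) = Add(-1, k, x)
Function('b')(s) = Pow(Add(-7, s), -1) (Function('b')(s) = Pow(Add(s, -7), -1) = Pow(Add(-7, s), -1))
Mul(Add(Function('q')(0, -3), Function('b')(4)), S) = Mul(Add(Add(-1, 0, -3), Pow(Add(-7, 4), -1)), -11) = Mul(Add(-4, Pow(-3, -1)), -11) = Mul(Add(-4, Rational(-1, 3)), -11) = Mul(Rational(-13, 3), -11) = Rational(143, 3)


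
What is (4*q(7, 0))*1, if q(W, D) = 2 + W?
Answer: 36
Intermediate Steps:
(4*q(7, 0))*1 = (4*(2 + 7))*1 = (4*9)*1 = 36*1 = 36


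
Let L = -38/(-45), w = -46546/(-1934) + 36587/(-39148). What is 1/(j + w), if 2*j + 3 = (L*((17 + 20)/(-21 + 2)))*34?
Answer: -1703525220/10771251883 ≈ -0.15815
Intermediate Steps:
w = 875711775/37856116 (w = -46546*(-1/1934) + 36587*(-1/39148) = 23273/967 - 36587/39148 = 875711775/37856116 ≈ 23.133)
L = 38/45 (L = -38*(-1/45) = 38/45 ≈ 0.84444)
j = -2651/90 (j = -3/2 + ((38*((17 + 20)/(-21 + 2))/45)*34)/2 = -3/2 + ((38*(37/(-19))/45)*34)/2 = -3/2 + ((38*(37*(-1/19))/45)*34)/2 = -3/2 + (((38/45)*(-37/19))*34)/2 = -3/2 + (-74/45*34)/2 = -3/2 + (½)*(-2516/45) = -3/2 - 1258/45 = -2651/90 ≈ -29.456)
1/(j + w) = 1/(-2651/90 + 875711775/37856116) = 1/(-10771251883/1703525220) = -1703525220/10771251883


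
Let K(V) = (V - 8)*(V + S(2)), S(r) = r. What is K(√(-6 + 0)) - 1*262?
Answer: -284 - 6*I*√6 ≈ -284.0 - 14.697*I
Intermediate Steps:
K(V) = (-8 + V)*(2 + V) (K(V) = (V - 8)*(V + 2) = (-8 + V)*(2 + V))
K(√(-6 + 0)) - 1*262 = (-16 + (√(-6 + 0))² - 6*√(-6 + 0)) - 1*262 = (-16 + (√(-6))² - 6*I*√6) - 262 = (-16 + (I*√6)² - 6*I*√6) - 262 = (-16 - 6 - 6*I*√6) - 262 = (-22 - 6*I*√6) - 262 = -284 - 6*I*√6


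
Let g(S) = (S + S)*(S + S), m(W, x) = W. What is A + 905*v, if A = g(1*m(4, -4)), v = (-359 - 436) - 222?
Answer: -920321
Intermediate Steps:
v = -1017 (v = -795 - 222 = -1017)
g(S) = 4*S² (g(S) = (2*S)*(2*S) = 4*S²)
A = 64 (A = 4*(1*4)² = 4*4² = 4*16 = 64)
A + 905*v = 64 + 905*(-1017) = 64 - 920385 = -920321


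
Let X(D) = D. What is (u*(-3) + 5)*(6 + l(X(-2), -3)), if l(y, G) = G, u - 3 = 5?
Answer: -57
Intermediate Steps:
u = 8 (u = 3 + 5 = 8)
(u*(-3) + 5)*(6 + l(X(-2), -3)) = (8*(-3) + 5)*(6 - 3) = (-24 + 5)*3 = -19*3 = -57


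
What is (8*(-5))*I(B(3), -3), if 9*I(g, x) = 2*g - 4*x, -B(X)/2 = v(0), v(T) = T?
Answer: -160/3 ≈ -53.333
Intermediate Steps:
B(X) = 0 (B(X) = -2*0 = 0)
I(g, x) = -4*x/9 + 2*g/9 (I(g, x) = (2*g - 4*x)/9 = (-4*x + 2*g)/9 = -4*x/9 + 2*g/9)
(8*(-5))*I(B(3), -3) = (8*(-5))*(-4/9*(-3) + (2/9)*0) = -40*(4/3 + 0) = -40*4/3 = -160/3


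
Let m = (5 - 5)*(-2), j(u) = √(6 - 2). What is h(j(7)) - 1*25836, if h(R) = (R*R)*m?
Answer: -25836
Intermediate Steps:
j(u) = 2 (j(u) = √4 = 2)
m = 0 (m = 0*(-2) = 0)
h(R) = 0 (h(R) = (R*R)*0 = R²*0 = 0)
h(j(7)) - 1*25836 = 0 - 1*25836 = 0 - 25836 = -25836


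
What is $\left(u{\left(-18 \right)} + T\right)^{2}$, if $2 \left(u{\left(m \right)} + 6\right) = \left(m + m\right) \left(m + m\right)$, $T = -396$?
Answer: $60516$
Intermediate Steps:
$u{\left(m \right)} = -6 + 2 m^{2}$ ($u{\left(m \right)} = -6 + \frac{\left(m + m\right) \left(m + m\right)}{2} = -6 + \frac{2 m 2 m}{2} = -6 + \frac{4 m^{2}}{2} = -6 + 2 m^{2}$)
$\left(u{\left(-18 \right)} + T\right)^{2} = \left(\left(-6 + 2 \left(-18\right)^{2}\right) - 396\right)^{2} = \left(\left(-6 + 2 \cdot 324\right) - 396\right)^{2} = \left(\left(-6 + 648\right) - 396\right)^{2} = \left(642 - 396\right)^{2} = 246^{2} = 60516$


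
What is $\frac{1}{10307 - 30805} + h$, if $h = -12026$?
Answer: $- \frac{246508949}{20498} \approx -12026.0$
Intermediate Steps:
$\frac{1}{10307 - 30805} + h = \frac{1}{10307 - 30805} - 12026 = \frac{1}{-20498} - 12026 = - \frac{1}{20498} - 12026 = - \frac{246508949}{20498}$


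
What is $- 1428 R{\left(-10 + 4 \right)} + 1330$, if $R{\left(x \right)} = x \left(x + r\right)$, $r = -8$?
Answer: $-118622$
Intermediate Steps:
$R{\left(x \right)} = x \left(-8 + x\right)$ ($R{\left(x \right)} = x \left(x - 8\right) = x \left(-8 + x\right)$)
$- 1428 R{\left(-10 + 4 \right)} + 1330 = - 1428 \left(-10 + 4\right) \left(-8 + \left(-10 + 4\right)\right) + 1330 = - 1428 \left(- 6 \left(-8 - 6\right)\right) + 1330 = - 1428 \left(\left(-6\right) \left(-14\right)\right) + 1330 = \left(-1428\right) 84 + 1330 = -119952 + 1330 = -118622$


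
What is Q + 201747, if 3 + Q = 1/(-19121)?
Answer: 3857547023/19121 ≈ 2.0174e+5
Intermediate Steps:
Q = -57364/19121 (Q = -3 + 1/(-19121) = -3 - 1/19121 = -57364/19121 ≈ -3.0001)
Q + 201747 = -57364/19121 + 201747 = 3857547023/19121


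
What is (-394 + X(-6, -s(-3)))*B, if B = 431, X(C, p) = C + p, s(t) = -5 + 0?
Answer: -170245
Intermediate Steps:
s(t) = -5
(-394 + X(-6, -s(-3)))*B = (-394 + (-6 - 1*(-5)))*431 = (-394 + (-6 + 5))*431 = (-394 - 1)*431 = -395*431 = -170245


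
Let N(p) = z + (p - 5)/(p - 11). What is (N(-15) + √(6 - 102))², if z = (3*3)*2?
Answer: 43312/169 + 1952*I*√6/13 ≈ 256.28 + 367.8*I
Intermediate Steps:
z = 18 (z = 9*2 = 18)
N(p) = 18 + (-5 + p)/(-11 + p) (N(p) = 18 + (p - 5)/(p - 11) = 18 + (-5 + p)/(-11 + p))
(N(-15) + √(6 - 102))² = ((-203 + 19*(-15))/(-11 - 15) + √(6 - 102))² = ((-203 - 285)/(-26) + √(-96))² = (-1/26*(-488) + 4*I*√6)² = (244/13 + 4*I*√6)²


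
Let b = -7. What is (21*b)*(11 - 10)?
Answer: -147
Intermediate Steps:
(21*b)*(11 - 10) = (21*(-7))*(11 - 10) = -147*1 = -147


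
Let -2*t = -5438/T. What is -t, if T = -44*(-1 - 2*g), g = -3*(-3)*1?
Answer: -2719/836 ≈ -3.2524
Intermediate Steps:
g = 9 (g = 9*1 = 9)
T = 836 (T = -44*(-1 - 2*9) = -44*(-1 - 18) = -44*(-19) = 836)
t = 2719/836 (t = -(-2719)/836 = -½*(-2719/418) = 2719/836 ≈ 3.2524)
-t = -1*2719/836 = -2719/836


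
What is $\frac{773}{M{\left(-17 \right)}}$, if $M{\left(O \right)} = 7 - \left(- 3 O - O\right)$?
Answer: $- \frac{773}{61} \approx -12.672$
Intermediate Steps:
$M{\left(O \right)} = 7 + 4 O$ ($M{\left(O \right)} = 7 - - 4 O = 7 + 4 O$)
$\frac{773}{M{\left(-17 \right)}} = \frac{773}{7 + 4 \left(-17\right)} = \frac{773}{7 - 68} = \frac{773}{-61} = 773 \left(- \frac{1}{61}\right) = - \frac{773}{61}$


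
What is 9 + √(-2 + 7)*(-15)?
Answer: 9 - 15*√5 ≈ -24.541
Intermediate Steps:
9 + √(-2 + 7)*(-15) = 9 + √5*(-15) = 9 - 15*√5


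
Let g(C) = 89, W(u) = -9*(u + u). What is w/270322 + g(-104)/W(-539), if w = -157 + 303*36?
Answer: 2468555/50435847 ≈ 0.048944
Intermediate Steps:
W(u) = -18*u
w = 10751 (w = -157 + 10908 = 10751)
w/270322 + g(-104)/W(-539) = 10751/270322 + 89/((-18*(-539))) = 10751*(1/270322) + 89/9702 = 827/20794 + 89*(1/9702) = 827/20794 + 89/9702 = 2468555/50435847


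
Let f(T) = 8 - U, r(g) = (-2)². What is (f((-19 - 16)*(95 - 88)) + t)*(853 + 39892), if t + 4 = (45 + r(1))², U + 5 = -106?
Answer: 102514420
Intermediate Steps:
U = -111 (U = -5 - 106 = -111)
r(g) = 4
f(T) = 119 (f(T) = 8 - 1*(-111) = 8 + 111 = 119)
t = 2397 (t = -4 + (45 + 4)² = -4 + 49² = -4 + 2401 = 2397)
(f((-19 - 16)*(95 - 88)) + t)*(853 + 39892) = (119 + 2397)*(853 + 39892) = 2516*40745 = 102514420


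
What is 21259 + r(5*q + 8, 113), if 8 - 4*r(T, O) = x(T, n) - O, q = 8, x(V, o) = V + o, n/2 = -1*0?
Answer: 85109/4 ≈ 21277.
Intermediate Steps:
n = 0 (n = 2*(-1*0) = 2*0 = 0)
r(T, O) = 2 - T/4 + O/4 (r(T, O) = 2 - ((T + 0) - O)/4 = 2 - (T - O)/4 = 2 + (-T/4 + O/4) = 2 - T/4 + O/4)
21259 + r(5*q + 8, 113) = 21259 + (2 - (5*8 + 8)/4 + (¼)*113) = 21259 + (2 - (40 + 8)/4 + 113/4) = 21259 + (2 - ¼*48 + 113/4) = 21259 + (2 - 12 + 113/4) = 21259 + 73/4 = 85109/4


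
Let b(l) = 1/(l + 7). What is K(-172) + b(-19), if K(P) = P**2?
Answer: 355007/12 ≈ 29584.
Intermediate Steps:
b(l) = 1/(7 + l)
K(-172) + b(-19) = (-172)**2 + 1/(7 - 19) = 29584 + 1/(-12) = 29584 - 1/12 = 355007/12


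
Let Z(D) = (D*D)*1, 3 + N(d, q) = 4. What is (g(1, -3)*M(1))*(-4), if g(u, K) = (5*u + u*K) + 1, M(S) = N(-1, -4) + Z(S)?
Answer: -24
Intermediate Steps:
N(d, q) = 1 (N(d, q) = -3 + 4 = 1)
Z(D) = D**2 (Z(D) = D**2*1 = D**2)
M(S) = 1 + S**2
g(u, K) = 1 + 5*u + K*u (g(u, K) = (5*u + K*u) + 1 = 1 + 5*u + K*u)
(g(1, -3)*M(1))*(-4) = ((1 + 5*1 - 3*1)*(1 + 1**2))*(-4) = ((1 + 5 - 3)*(1 + 1))*(-4) = (3*2)*(-4) = 6*(-4) = -24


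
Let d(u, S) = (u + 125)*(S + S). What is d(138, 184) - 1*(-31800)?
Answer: 128584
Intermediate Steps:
d(u, S) = 2*S*(125 + u) (d(u, S) = (125 + u)*(2*S) = 2*S*(125 + u))
d(138, 184) - 1*(-31800) = 2*184*(125 + 138) - 1*(-31800) = 2*184*263 + 31800 = 96784 + 31800 = 128584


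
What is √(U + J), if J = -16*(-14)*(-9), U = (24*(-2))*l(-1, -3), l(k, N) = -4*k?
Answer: 4*I*√138 ≈ 46.989*I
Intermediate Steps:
U = -192 (U = (24*(-2))*(-4*(-1)) = -48*4 = -192)
J = -2016 (J = 224*(-9) = -2016)
√(U + J) = √(-192 - 2016) = √(-2208) = 4*I*√138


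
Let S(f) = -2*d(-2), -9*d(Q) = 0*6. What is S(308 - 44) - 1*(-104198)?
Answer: 104198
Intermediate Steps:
d(Q) = 0 (d(Q) = -0*6 = -⅑*0 = 0)
S(f) = 0 (S(f) = -2*0 = 0)
S(308 - 44) - 1*(-104198) = 0 - 1*(-104198) = 0 + 104198 = 104198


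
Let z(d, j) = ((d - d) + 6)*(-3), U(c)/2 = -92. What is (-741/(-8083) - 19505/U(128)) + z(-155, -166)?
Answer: 131024363/1487272 ≈ 88.097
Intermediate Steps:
U(c) = -184 (U(c) = 2*(-92) = -184)
z(d, j) = -18 (z(d, j) = (0 + 6)*(-3) = 6*(-3) = -18)
(-741/(-8083) - 19505/U(128)) + z(-155, -166) = (-741/(-8083) - 19505/(-184)) - 18 = (-741*(-1/8083) - 19505*(-1/184)) - 18 = (741/8083 + 19505/184) - 18 = 157795259/1487272 - 18 = 131024363/1487272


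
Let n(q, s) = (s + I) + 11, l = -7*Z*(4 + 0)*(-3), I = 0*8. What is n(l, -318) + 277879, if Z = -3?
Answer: 277572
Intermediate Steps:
I = 0
l = -252 (l = -(-21)*(4 + 0)*(-3) = -(-21)*4*(-3) = -7*(-12)*(-3) = 84*(-3) = -252)
n(q, s) = 11 + s (n(q, s) = (s + 0) + 11 = s + 11 = 11 + s)
n(l, -318) + 277879 = (11 - 318) + 277879 = -307 + 277879 = 277572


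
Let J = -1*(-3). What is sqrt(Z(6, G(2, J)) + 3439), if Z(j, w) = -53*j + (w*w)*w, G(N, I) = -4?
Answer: sqrt(3057) ≈ 55.290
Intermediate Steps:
J = 3
Z(j, w) = w**3 - 53*j (Z(j, w) = -53*j + w**2*w = -53*j + w**3 = w**3 - 53*j)
sqrt(Z(6, G(2, J)) + 3439) = sqrt(((-4)**3 - 53*6) + 3439) = sqrt((-64 - 318) + 3439) = sqrt(-382 + 3439) = sqrt(3057)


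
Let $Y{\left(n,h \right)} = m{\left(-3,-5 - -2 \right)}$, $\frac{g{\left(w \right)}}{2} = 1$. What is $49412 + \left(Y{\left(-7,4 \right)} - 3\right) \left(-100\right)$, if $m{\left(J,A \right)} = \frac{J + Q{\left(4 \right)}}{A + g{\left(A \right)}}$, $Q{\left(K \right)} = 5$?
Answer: $49912$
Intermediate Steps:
$g{\left(w \right)} = 2$ ($g{\left(w \right)} = 2 \cdot 1 = 2$)
$m{\left(J,A \right)} = \frac{5 + J}{2 + A}$ ($m{\left(J,A \right)} = \frac{J + 5}{A + 2} = \frac{5 + J}{2 + A}$)
$Y{\left(n,h \right)} = -2$ ($Y{\left(n,h \right)} = \frac{5 - 3}{2 - 3} = \frac{1}{2 + \left(-5 + 2\right)} 2 = \frac{1}{2 - 3} \cdot 2 = \frac{1}{-1} \cdot 2 = \left(-1\right) 2 = -2$)
$49412 + \left(Y{\left(-7,4 \right)} - 3\right) \left(-100\right) = 49412 + \left(-2 - 3\right) \left(-100\right) = 49412 - -500 = 49412 + 500 = 49912$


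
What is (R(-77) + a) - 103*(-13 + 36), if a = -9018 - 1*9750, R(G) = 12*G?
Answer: -22061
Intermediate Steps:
a = -18768 (a = -9018 - 9750 = -18768)
(R(-77) + a) - 103*(-13 + 36) = (12*(-77) - 18768) - 103*(-13 + 36) = (-924 - 18768) - 103*23 = -19692 - 1*2369 = -19692 - 2369 = -22061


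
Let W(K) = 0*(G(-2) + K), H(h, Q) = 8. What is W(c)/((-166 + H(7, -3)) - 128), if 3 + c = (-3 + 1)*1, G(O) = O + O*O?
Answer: 0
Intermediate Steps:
G(O) = O + O**2
c = -5 (c = -3 + (-3 + 1)*1 = -3 - 2*1 = -3 - 2 = -5)
W(K) = 0 (W(K) = 0*(-2*(1 - 2) + K) = 0*(-2*(-1) + K) = 0*(2 + K) = 0)
W(c)/((-166 + H(7, -3)) - 128) = 0/((-166 + 8) - 128) = 0/(-158 - 128) = 0/(-286) = 0*(-1/286) = 0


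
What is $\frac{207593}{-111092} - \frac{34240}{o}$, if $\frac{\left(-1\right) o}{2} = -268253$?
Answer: $- \frac{57589340069}{29800762276} \approx -1.9325$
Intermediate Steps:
$o = 536506$ ($o = \left(-2\right) \left(-268253\right) = 536506$)
$\frac{207593}{-111092} - \frac{34240}{o} = \frac{207593}{-111092} - \frac{34240}{536506} = 207593 \left(- \frac{1}{111092}\right) - \frac{17120}{268253} = - \frac{207593}{111092} - \frac{17120}{268253} = - \frac{57589340069}{29800762276}$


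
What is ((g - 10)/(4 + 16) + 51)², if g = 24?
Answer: 267289/100 ≈ 2672.9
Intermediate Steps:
((g - 10)/(4 + 16) + 51)² = ((24 - 10)/(4 + 16) + 51)² = (14/20 + 51)² = (14*(1/20) + 51)² = (7/10 + 51)² = (517/10)² = 267289/100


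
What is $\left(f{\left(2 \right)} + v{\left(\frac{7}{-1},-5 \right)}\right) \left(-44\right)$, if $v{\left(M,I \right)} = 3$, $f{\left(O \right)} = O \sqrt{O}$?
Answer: $-132 - 88 \sqrt{2} \approx -256.45$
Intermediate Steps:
$f{\left(O \right)} = O^{\frac{3}{2}}$
$\left(f{\left(2 \right)} + v{\left(\frac{7}{-1},-5 \right)}\right) \left(-44\right) = \left(2^{\frac{3}{2}} + 3\right) \left(-44\right) = \left(2 \sqrt{2} + 3\right) \left(-44\right) = \left(3 + 2 \sqrt{2}\right) \left(-44\right) = -132 - 88 \sqrt{2}$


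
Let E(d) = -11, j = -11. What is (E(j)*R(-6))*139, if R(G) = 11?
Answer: -16819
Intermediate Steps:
(E(j)*R(-6))*139 = -11*11*139 = -121*139 = -16819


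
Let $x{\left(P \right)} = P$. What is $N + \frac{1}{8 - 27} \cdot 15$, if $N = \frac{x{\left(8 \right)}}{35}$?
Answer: $- \frac{373}{665} \approx -0.5609$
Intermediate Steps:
$N = \frac{8}{35} \approx 0.22857$
$N + \frac{1}{8 - 27} \cdot 15 = \frac{8}{35} + \frac{1}{8 - 27} \cdot 15 = \frac{8}{35} + \frac{1}{-19} \cdot 15 = \frac{8}{35} - \frac{15}{19} = - \frac{373}{665}$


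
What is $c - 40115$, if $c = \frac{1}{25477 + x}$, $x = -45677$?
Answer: $- \frac{810323001}{20200} \approx -40115.0$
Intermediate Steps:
$c = - \frac{1}{20200}$ ($c = \frac{1}{25477 - 45677} = \frac{1}{-20200} = - \frac{1}{20200} \approx -4.9505 \cdot 10^{-5}$)
$c - 40115 = - \frac{1}{20200} - 40115 = - \frac{810323001}{20200}$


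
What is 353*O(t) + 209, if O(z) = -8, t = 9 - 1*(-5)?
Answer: -2615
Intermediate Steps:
t = 14 (t = 9 + 5 = 14)
353*O(t) + 209 = 353*(-8) + 209 = -2824 + 209 = -2615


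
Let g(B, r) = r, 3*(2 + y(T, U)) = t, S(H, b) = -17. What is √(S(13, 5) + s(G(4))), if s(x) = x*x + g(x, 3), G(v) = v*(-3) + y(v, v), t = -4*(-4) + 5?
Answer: √35 ≈ 5.9161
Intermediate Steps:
t = 21 (t = 16 + 5 = 21)
y(T, U) = 5 (y(T, U) = -2 + (⅓)*21 = -2 + 7 = 5)
G(v) = 5 - 3*v (G(v) = v*(-3) + 5 = -3*v + 5 = 5 - 3*v)
s(x) = 3 + x² (s(x) = x*x + 3 = x² + 3 = 3 + x²)
√(S(13, 5) + s(G(4))) = √(-17 + (3 + (5 - 3*4)²)) = √(-17 + (3 + (5 - 12)²)) = √(-17 + (3 + (-7)²)) = √(-17 + (3 + 49)) = √(-17 + 52) = √35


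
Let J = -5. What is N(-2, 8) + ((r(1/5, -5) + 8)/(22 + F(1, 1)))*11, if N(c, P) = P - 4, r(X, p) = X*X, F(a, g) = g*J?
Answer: 3911/425 ≈ 9.2023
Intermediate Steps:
F(a, g) = -5*g (F(a, g) = g*(-5) = -5*g)
r(X, p) = X**2
N(c, P) = -4 + P
N(-2, 8) + ((r(1/5, -5) + 8)/(22 + F(1, 1)))*11 = (-4 + 8) + (((1/5)**2 + 8)/(22 - 5*1))*11 = 4 + (((1/5)**2 + 8)/(22 - 5))*11 = 4 + ((1/25 + 8)/17)*11 = 4 + ((201/25)*(1/17))*11 = 4 + (201/425)*11 = 4 + 2211/425 = 3911/425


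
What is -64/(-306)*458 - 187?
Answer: -13955/153 ≈ -91.209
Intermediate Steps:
-64/(-306)*458 - 187 = -64*(-1/306)*458 - 187 = (32/153)*458 - 187 = 14656/153 - 187 = -13955/153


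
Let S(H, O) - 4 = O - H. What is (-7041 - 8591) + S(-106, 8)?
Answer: -15514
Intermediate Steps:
S(H, O) = 4 + O - H (S(H, O) = 4 + (O - H) = 4 + O - H)
(-7041 - 8591) + S(-106, 8) = (-7041 - 8591) + (4 + 8 - 1*(-106)) = -15632 + (4 + 8 + 106) = -15632 + 118 = -15514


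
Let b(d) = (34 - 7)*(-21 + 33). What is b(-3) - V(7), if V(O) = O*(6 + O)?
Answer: 233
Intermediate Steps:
b(d) = 324 (b(d) = 27*12 = 324)
b(-3) - V(7) = 324 - 7*(6 + 7) = 324 - 7*13 = 324 - 1*91 = 324 - 91 = 233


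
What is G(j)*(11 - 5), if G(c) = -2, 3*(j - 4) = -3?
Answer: -12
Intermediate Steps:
j = 3 (j = 4 + (1/3)*(-3) = 4 - 1 = 3)
G(j)*(11 - 5) = -2*(11 - 5) = -2*6 = -12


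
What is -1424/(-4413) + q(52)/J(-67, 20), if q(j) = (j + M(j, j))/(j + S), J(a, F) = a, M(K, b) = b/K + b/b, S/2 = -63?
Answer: 3649247/10939827 ≈ 0.33357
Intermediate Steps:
S = -126 (S = 2*(-63) = -126)
M(K, b) = 1 + b/K (M(K, b) = b/K + 1 = 1 + b/K)
q(j) = (2 + j)/(-126 + j) (q(j) = (j + (j + j)/j)/(j - 126) = (j + (2*j)/j)/(-126 + j) = (j + 2)/(-126 + j) = (2 + j)/(-126 + j))
-1424/(-4413) + q(52)/J(-67, 20) = -1424/(-4413) + ((2 + 52)/(-126 + 52))/(-67) = -1424*(-1/4413) + (54/(-74))*(-1/67) = 1424/4413 - 1/74*54*(-1/67) = 1424/4413 - 27/37*(-1/67) = 1424/4413 + 27/2479 = 3649247/10939827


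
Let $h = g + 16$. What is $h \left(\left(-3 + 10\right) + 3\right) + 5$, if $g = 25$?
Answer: $415$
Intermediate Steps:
$h = 41$ ($h = 25 + 16 = 41$)
$h \left(\left(-3 + 10\right) + 3\right) + 5 = 41 \left(\left(-3 + 10\right) + 3\right) + 5 = 41 \left(7 + 3\right) + 5 = 41 \cdot 10 + 5 = 410 + 5 = 415$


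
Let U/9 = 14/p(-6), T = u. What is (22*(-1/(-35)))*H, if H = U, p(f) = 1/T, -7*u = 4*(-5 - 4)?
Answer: 14256/35 ≈ 407.31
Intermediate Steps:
u = 36/7 (u = -4*(-5 - 4)/7 = -4*(-9)/7 = -⅐*(-36) = 36/7 ≈ 5.1429)
T = 36/7 ≈ 5.1429
p(f) = 7/36 (p(f) = 1/(36/7) = 7/36)
U = 648 (U = 9*(14/(7/36)) = 9*(14*(36/7)) = 9*72 = 648)
H = 648
(22*(-1/(-35)))*H = (22*(-1/(-35)))*648 = (22*(-1*(-1/35)))*648 = (22*(1/35))*648 = (22/35)*648 = 14256/35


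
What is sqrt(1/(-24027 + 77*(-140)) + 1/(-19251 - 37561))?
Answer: I*sqrt(45293118916199)/988727642 ≈ 0.0068067*I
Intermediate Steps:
sqrt(1/(-24027 + 77*(-140)) + 1/(-19251 - 37561)) = sqrt(1/(-24027 - 10780) + 1/(-56812)) = sqrt(1/(-34807) - 1/56812) = sqrt(-1/34807 - 1/56812) = sqrt(-91619/1977455284) = I*sqrt(45293118916199)/988727642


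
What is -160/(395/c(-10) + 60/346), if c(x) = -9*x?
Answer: -498240/14207 ≈ -35.070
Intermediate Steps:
-160/(395/c(-10) + 60/346) = -160/(395/((-9*(-10))) + 60/346) = -160/(395/90 + 60*(1/346)) = -160/(395*(1/90) + 30/173) = -160/(79/18 + 30/173) = -160/14207/3114 = -160*3114/14207 = -498240/14207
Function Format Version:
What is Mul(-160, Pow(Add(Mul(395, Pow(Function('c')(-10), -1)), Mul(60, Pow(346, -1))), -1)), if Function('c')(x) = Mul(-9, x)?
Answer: Rational(-498240, 14207) ≈ -35.070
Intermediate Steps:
Mul(-160, Pow(Add(Mul(395, Pow(Function('c')(-10), -1)), Mul(60, Pow(346, -1))), -1)) = Mul(-160, Pow(Add(Mul(395, Pow(Mul(-9, -10), -1)), Mul(60, Pow(346, -1))), -1)) = Mul(-160, Pow(Add(Mul(395, Pow(90, -1)), Mul(60, Rational(1, 346))), -1)) = Mul(-160, Pow(Add(Mul(395, Rational(1, 90)), Rational(30, 173)), -1)) = Mul(-160, Pow(Add(Rational(79, 18), Rational(30, 173)), -1)) = Mul(-160, Pow(Rational(14207, 3114), -1)) = Mul(-160, Rational(3114, 14207)) = Rational(-498240, 14207)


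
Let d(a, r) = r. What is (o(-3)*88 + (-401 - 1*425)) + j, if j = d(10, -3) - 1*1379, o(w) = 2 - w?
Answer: -1768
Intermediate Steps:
j = -1382 (j = -3 - 1*1379 = -3 - 1379 = -1382)
(o(-3)*88 + (-401 - 1*425)) + j = ((2 - 1*(-3))*88 + (-401 - 1*425)) - 1382 = ((2 + 3)*88 + (-401 - 425)) - 1382 = (5*88 - 826) - 1382 = (440 - 826) - 1382 = -386 - 1382 = -1768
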